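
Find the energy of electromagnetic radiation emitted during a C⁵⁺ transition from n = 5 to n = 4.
11.0206 eV

The energy levels are E_n = -13.6057 Z² eV / n².

Energy at n = 5: E_5 = -13.6057 × 6² / 5² = -19.5922080 eV
Energy at n = 4: E_4 = -13.6057 × 6² / 4² = -30.6128250 eV

For emission (electron falling to lower state), the photon energy is:
E_photon = E_5 - E_4 = |-19.5922080 - (-30.6128250)|
E_photon = 11.0206 eV

This energy is carried away by the emitted photon.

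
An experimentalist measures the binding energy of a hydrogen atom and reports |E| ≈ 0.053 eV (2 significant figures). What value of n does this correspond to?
n = 16

The exact energy levels follow E_n = -13.6057 eV / n².

The measured value (-0.053 eV) is reported to only 2 significant figures, so we must test candidate n values and see which one matches to that precision.

Candidate energies:
  n = 14:  E = -13.6057/14² = -0.06942 eV
  n = 15:  E = -13.6057/15² = -0.06047 eV
  n = 16:  E = -13.6057/16² = -0.05315 eV  ← matches
  n = 17:  E = -13.6057/17² = -0.04708 eV
  n = 18:  E = -13.6057/18² = -0.04199 eV

Checking against the measurement of -0.053 eV (2 sig figs), only n = 16 agrees:
E_16 = -0.05315 eV, which rounds to -0.053 eV ✓

Therefore n = 16.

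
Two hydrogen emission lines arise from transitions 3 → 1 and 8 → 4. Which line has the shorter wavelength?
3 → 1

Calculate the energy for each transition:

Transition 3 → 1:
ΔE₁ = |E_1 - E_3| = |-13.6057/1² - (-13.6057/3²)|
ΔE₁ = |-13.605700000000 - (-1.511744444444)| = 12.093955556 eV

Transition 8 → 4:
ΔE₂ = |E_4 - E_8| = |-13.6057/4² - (-13.6057/8²)|
ΔE₂ = |-0.850356250000 - (-0.212589062500)| = 0.637767188 eV

Since 12.093955556 eV > 0.637767188 eV, the transition 3 → 1 emits the more energetic photon.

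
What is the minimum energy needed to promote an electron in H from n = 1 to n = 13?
13.525 eV

The energy levels of a hydrogen-like atom are E_n = -13.6057 eV / n².

Energy at n = 1: E_1 = -13.6057 / 1² = -13.605700 eV
Energy at n = 13: E_13 = -13.6057 / 13² = -0.080507 eV

The excitation energy is the difference:
ΔE = E_13 - E_1
ΔE = -0.080507 - (-13.605700)
ΔE = 13.525 eV

Since this is positive, energy must be absorbed (photon absorption).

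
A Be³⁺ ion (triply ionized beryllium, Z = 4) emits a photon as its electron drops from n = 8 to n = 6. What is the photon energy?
2.64555 eV

The energy levels are E_n = -13.6057 Z² eV / n².

Energy at n = 8: E_8 = -13.6057 × 4² / 8² = -3.40142500 eV
Energy at n = 6: E_6 = -13.6057 × 4² / 6² = -6.04697778 eV

For emission (electron falling to lower state), the photon energy is:
E_photon = E_8 - E_6 = |-3.40142500 - (-6.04697778)|
E_photon = 2.64555 eV

This energy is carried away by the emitted photon.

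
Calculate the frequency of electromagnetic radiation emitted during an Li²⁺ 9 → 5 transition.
8.1881e+14 Hz

First, find the transition energy:
E_9 = -13.6057 × 3² / 9² = -1.5117444 eV
E_5 = -13.6057 × 3² / 5² = -4.8980520 eV
|ΔE| = |E_5 - E_9| = 3.3863076 eV

Convert to Joules: E = 3.3863076 eV × (1.602177 × 10⁻¹⁹ J/eV) = 5.425464e-19 J

Using E = hf:
f = E/h = 5.425464e-19 J / (6.62607 × 10⁻³⁴ J·s)
f = 8.1881e+14 Hz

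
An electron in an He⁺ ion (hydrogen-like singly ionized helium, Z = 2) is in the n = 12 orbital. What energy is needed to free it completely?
0.37794 eV

The ionization energy is the energy needed to remove the electron completely (n → ∞).

For a hydrogen-like ion with Z = 2, E_n = -13.6057 Z² / n² eV.

At n = 12: E_12 = -13.6057 × 2² / 12² = -0.37793611 eV
At n = ∞: E_∞ = 0 eV

Ionization energy = E_∞ - E_12 = 0 - (-0.37793611) = 0.37793611 eV
Ionization energy ≈ 0.37794 eV

This is also called the binding energy of the electron in state n = 12.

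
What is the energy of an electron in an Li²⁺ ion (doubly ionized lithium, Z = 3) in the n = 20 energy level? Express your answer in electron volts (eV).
-0.3061 eV

The energy levels of a hydrogen-like atom are given by:
E_n = -13.6057 Z² / n² eV  (with Z = 3 for Li²⁺)

For n = 20:
E_20 = -13.6057 × 3² / 20²
E_20 = -13.6057 × 9 / 400
E_20 = -0.3061 eV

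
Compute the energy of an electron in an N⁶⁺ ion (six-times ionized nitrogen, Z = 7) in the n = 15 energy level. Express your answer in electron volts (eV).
-2.963 eV

The energy levels of a hydrogen-like atom are given by:
E_n = -13.6057 Z² / n² eV  (with Z = 7 for N⁶⁺)

For n = 15:
E_15 = -13.6057 × 7² / 15²
E_15 = -13.6057 × 49 / 225
E_15 = -2.963 eV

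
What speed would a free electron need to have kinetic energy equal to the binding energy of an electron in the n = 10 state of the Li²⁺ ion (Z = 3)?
6.56e+05 m/s (or 0.2189% of c)

The binding energy at n = 10 for Li²⁺ is:
E_10 = -13.6057 × 3²/10² = -1.224513 eV
|E_10| = 1.224513 eV

Convert to Joules:
KE = 1.224513 eV × (1.602177 × 10⁻¹⁹ J/eV) = 1.9619e-19 J

Using KE = ½mv²:
v = √(2·KE/m_e)
v = √(2 × 1.9619e-19 J / 9.10938 × 10⁻³¹ kg)
v = 6.56e+05 m/s

This is approximately 0.2189% the speed of light.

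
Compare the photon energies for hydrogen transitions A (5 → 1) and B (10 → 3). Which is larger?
5 → 1

Calculate the energy for each transition:

Transition 5 → 1:
ΔE₁ = |E_1 - E_5| = |-13.6057/1² - (-13.6057/5²)|
ΔE₁ = |-13.60570000 - (-0.54422800)| = 13.06147 eV

Transition 10 → 3:
ΔE₂ = |E_3 - E_10| = |-13.6057/3² - (-13.6057/10²)|
ΔE₂ = |-1.51174444 - (-0.13605700)| = 1.37569 eV

Since 13.06147 eV > 1.37569 eV, the transition 5 → 1 emits the more energetic photon.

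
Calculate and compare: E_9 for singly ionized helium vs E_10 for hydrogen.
He⁺ at n = 9 (E = -0.67 eV)

Using E_n = -13.6057 Z² / n² eV:

He⁺ (Z = 2) at n = 9:
E = -13.6057 × 2² / 9² = -13.6057 × 4 / 81 = -0.67189 eV

H (Z = 1) at n = 10:
E = -13.6057 × 1² / 10² = -13.6057 × 1 / 100 = -0.13606 eV

Since -0.67189 eV < -0.13606 eV,
He⁺ at n = 9 is more tightly bound (requires more energy to ionize).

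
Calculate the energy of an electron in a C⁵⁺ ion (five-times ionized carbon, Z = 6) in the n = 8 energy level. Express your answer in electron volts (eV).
-7.653 eV

The energy levels of a hydrogen-like atom are given by:
E_n = -13.6057 Z² / n² eV  (with Z = 6 for C⁵⁺)

For n = 8:
E_8 = -13.6057 × 6² / 8²
E_8 = -13.6057 × 36 / 64
E_8 = -7.653 eV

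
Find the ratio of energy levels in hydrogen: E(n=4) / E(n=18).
20.25000

Using E_n = -13.6057 Z² / n² eV with Z = 1:

E_4 = -13.6057 / 4² = -13.6057 / 16 = -0.85035625000 eV
E_18 = -13.6057 / 18² = -13.6057 / 324 = -0.04199290123 eV

The ratio is:
E_4/E_18 = (-0.85035625000) / (-0.04199290123)
E_4/E_18 = (-13.6057/16) / (-13.6057/324)
E_4/E_18 = 324/16
E_4/E_18 = 20.25000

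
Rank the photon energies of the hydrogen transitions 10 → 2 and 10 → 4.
10 → 2

Calculate the energy for each transition:

Transition 10 → 2:
ΔE₁ = |E_2 - E_10| = |-13.6057/2² - (-13.6057/10²)|
ΔE₁ = |-3.4014250000 - (-0.1360570000)| = 3.2653680 eV

Transition 10 → 4:
ΔE₂ = |E_4 - E_10| = |-13.6057/4² - (-13.6057/10²)|
ΔE₂ = |-0.8503562500 - (-0.1360570000)| = 0.7142993 eV

Since 3.2653680 eV > 0.7142993 eV, the transition 10 → 2 emits the more energetic photon.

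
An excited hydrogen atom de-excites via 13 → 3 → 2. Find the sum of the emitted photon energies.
3.321 eV

The energy levels of hydrogen are E_n = -13.6057 / n² eV.

First transition (13 → 3):
ΔE₁ = |E_3 - E_13|
ΔE₁ = |-1.511744444 - (-0.080507101)| = 1.431237 eV

Second transition (3 → 2):
ΔE₂ = |E_2 - E_3|
ΔE₂ = |-3.401425000 - (-1.511744444)| = 1.889681 eV

Total energy released:
E_total = ΔE₁ + ΔE₂ = 1.431237 + 1.889681 = 3.321 eV

Note: This equals the direct transition 13 → 2: 3.321 eV ✓
Energy is conserved regardless of the path taken.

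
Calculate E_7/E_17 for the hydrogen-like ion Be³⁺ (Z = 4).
5.89796

Using E_n = -13.6057 Z² / n² eV with Z = 4:

E_7 = -13.6057 × 4² / 7² = -217.6912 / 49 = -4.44267755102 eV
E_17 = -13.6057 × 4² / 17² = -217.6912 / 289 = -0.75325674740 eV

The ratio is:
E_7/E_17 = (-4.44267755102) / (-0.75325674740)
E_7/E_17 = (-217.6912/49) / (-217.6912/289)
E_7/E_17 = 289/49
E_7/E_17 = 5.89796
(Note: the Z² factors cancel in the ratio.)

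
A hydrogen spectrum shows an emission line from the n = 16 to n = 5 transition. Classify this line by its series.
Pfund series

The spectral series in hydrogen are named based on the final (lower) energy level:
- Lyman series: n_final = 1 (ultraviolet)
- Balmer series: n_final = 2 (visible/near-UV)
- Paschen series: n_final = 3 (infrared)
- Brackett series: n_final = 4 (infrared)
- Pfund series: n_final = 5 (far infrared)

Since this transition ends at n = 5, it belongs to the Pfund series.

For reference, this 16 → 5 line has photon energy
ΔE = 13.6057 eV × (1/5² - 1/16²) = 0.49108073 eV,
corresponding to wavelength λ = hc/ΔE = 1239.84 eV·nm / 0.49108073 eV = 2524.72 nm in the far infrared region.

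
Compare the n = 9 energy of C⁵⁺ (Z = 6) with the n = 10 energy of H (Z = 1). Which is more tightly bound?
C⁵⁺ at n = 9 (E = -6.04698 eV)

Using E_n = -13.6057 Z² / n² eV:

C⁵⁺ (Z = 6) at n = 9:
E = -13.6057 × 6² / 9² = -13.6057 × 36 / 81 = -6.04697778 eV

H (Z = 1) at n = 10:
E = -13.6057 × 1² / 10² = -13.6057 × 1 / 100 = -0.13605700 eV

Since -6.04697778 eV < -0.13605700 eV,
C⁵⁺ at n = 9 is more tightly bound (requires more energy to ionize).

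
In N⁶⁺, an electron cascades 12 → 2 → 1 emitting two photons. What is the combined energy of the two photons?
662.050 eV

The energy levels of N⁶⁺ are E_n = -13.6057 × 7² / n² eV.

First transition (12 → 2):
ΔE₁ = |E_2 - E_12|
ΔE₁ = |-166.669825000 - (-4.629717361)| = 162.040108 eV

Second transition (2 → 1):
ΔE₂ = |E_1 - E_2|
ΔE₂ = |-666.679300000 - (-166.669825000)| = 500.009475 eV

Total energy released:
E_total = ΔE₁ + ΔE₂ = 162.040108 + 500.009475 = 662.050 eV

Note: This equals the direct transition 12 → 1: 662.050 eV ✓
Energy is conserved regardless of the path taken.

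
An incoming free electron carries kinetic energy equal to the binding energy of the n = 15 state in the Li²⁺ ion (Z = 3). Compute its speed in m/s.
4.375e+05 m/s (or 0.146% of c)

The binding energy at n = 15 for Li²⁺ is:
E_15 = -13.6057 × 3²/15² = -0.5442280 eV
|E_15| = 0.5442280 eV

Convert to Joules:
KE = 0.5442280 eV × (1.602177 × 10⁻¹⁹ J/eV) = 8.71950e-20 J

Using KE = ½mv²:
v = √(2·KE/m_e)
v = √(2 × 8.71950e-20 J / 9.10938 × 10⁻³¹ kg)
v = 4.375e+05 m/s

This is approximately 0.146% the speed of light.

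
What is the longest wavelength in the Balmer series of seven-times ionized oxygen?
10.2517 nm

The longest wavelength corresponds to the smallest energy transition in the series.
The Balmer series has all transitions ending at n_f = 2.

For O⁷⁺ (Z = 8), the first line (α-line) is the jump from n = 3 to n = 2:
E_3 = -13.6057 × 8² / 3² = -96.751644 eV
E_2 = -13.6057 × 8² / 2² = -217.691200 eV
ΔE = E_3 - E_2 = 120.939556 eV

λ = hc/E = 1239.84 eV·nm / 120.939556 eV
λ = 10.2517 nm

This is the α-line of the Balmer series in O⁷⁺.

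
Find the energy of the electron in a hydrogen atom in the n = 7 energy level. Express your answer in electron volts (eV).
-0.27767 eV

The energy levels of a hydrogen-like atom are given by:
E_n = -13.6057 eV / n²

For n = 7:
E_7 = -13.6057 eV / 7²
E_7 = -13.6057 eV / 49
E_7 = -0.27767 eV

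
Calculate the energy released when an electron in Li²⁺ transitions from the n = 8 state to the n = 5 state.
2.98 eV

The energy levels are E_n = -13.6057 Z² eV / n².

Energy at n = 8: E_8 = -13.6057 × 3² / 8² = -1.91330 eV
Energy at n = 5: E_5 = -13.6057 × 3² / 5² = -4.89805 eV

For emission (electron falling to lower state), the photon energy is:
E_photon = E_8 - E_5 = |-1.91330 - (-4.89805)|
E_photon = 2.98 eV

This energy is carried away by the emitted photon.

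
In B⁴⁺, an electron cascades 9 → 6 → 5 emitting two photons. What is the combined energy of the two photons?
9.4064 eV

The energy levels of B⁴⁺ are E_n = -13.6057 × 5² / n² eV.

First transition (9 → 6):
ΔE₁ = |E_6 - E_9|
ΔE₁ = |-9.4484027778 - (-4.1992901235)| = 5.2491127 eV

Second transition (6 → 5):
ΔE₂ = |E_5 - E_6|
ΔE₂ = |-13.6057000000 - (-9.4484027778)| = 4.1572972 eV

Total energy released:
E_total = ΔE₁ + ΔE₂ = 5.2491127 + 4.1572972 = 9.4064 eV

Note: This equals the direct transition 9 → 5: 9.4064 eV ✓
Energy is conserved regardless of the path taken.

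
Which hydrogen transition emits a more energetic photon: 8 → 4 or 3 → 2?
3 → 2

Calculate the energy for each transition:

Transition 8 → 4:
ΔE₁ = |E_4 - E_8| = |-13.6057/4² - (-13.6057/8²)|
ΔE₁ = |-0.850356250000 - (-0.212589062500)| = 0.637767188 eV

Transition 3 → 2:
ΔE₂ = |E_2 - E_3| = |-13.6057/2² - (-13.6057/3²)|
ΔE₂ = |-3.401425000000 - (-1.511744444444)| = 1.889680556 eV

Since 1.889680556 eV > 0.637767188 eV, the transition 3 → 2 emits the more energetic photon.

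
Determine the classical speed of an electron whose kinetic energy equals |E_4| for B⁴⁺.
2.735e+06 m/s (or 0.912169% of c)

The binding energy at n = 4 for B⁴⁺ is:
E_4 = -13.6057 × 5²/4² = -21.25890625 eV
|E_4| = 21.25890625 eV

Convert to Joules:
KE = 21.25890625 eV × (1.602177 × 10⁻¹⁹ J/eV) = 3.40605e-18 J

Using KE = ½mv²:
v = √(2·KE/m_e)
v = √(2 × 3.40605e-18 J / 9.10938 × 10⁻³¹ kg)
v = 2.735e+06 m/s

This is approximately 0.912169% the speed of light.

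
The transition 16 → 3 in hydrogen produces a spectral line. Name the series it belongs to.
Paschen series

The spectral series in hydrogen are named based on the final (lower) energy level:
- Lyman series: n_final = 1 (ultraviolet)
- Balmer series: n_final = 2 (visible/near-UV)
- Paschen series: n_final = 3 (infrared)
- Brackett series: n_final = 4 (infrared)
- Pfund series: n_final = 5 (far infrared)

Since this transition ends at n = 3, it belongs to the Paschen series.

For reference, this 16 → 3 line has photon energy
ΔE = 13.6057 eV × (1/3² - 1/16²) = 1.4585972 eV,
corresponding to wavelength λ = hc/ΔE = 1239.84 eV·nm / 1.4585972 eV = 850.022 nm in the infrared region.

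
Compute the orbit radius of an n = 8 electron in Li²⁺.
1.1289 nm (or 11.2891 Å)

The Bohr radius formula is:
r_n = n² a₀ / Z

where a₀ = 0.0529177 nm is the Bohr radius.

For Li²⁺ (Z = 3) at n = 8:
r_8 = 8² × 0.0529177 nm / 3
r_8 = 64 × 0.0529177 nm / 3
r_8 = 3.38673 nm / 3
r_8 = 1.1289 nm

The electron orbits at approximately 1.1289 nm from the nucleus.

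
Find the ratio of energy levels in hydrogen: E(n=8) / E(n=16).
4.000

Using E_n = -13.6057 Z² / n² eV with Z = 1:

E_8 = -13.6057 / 8² = -13.6057 / 64 = -0.212589063 eV
E_16 = -13.6057 / 16² = -13.6057 / 256 = -0.053147266 eV

The ratio is:
E_8/E_16 = (-0.212589063) / (-0.053147266)
E_8/E_16 = (-13.6057/64) / (-13.6057/256)
E_8/E_16 = 256/64
E_8/E_16 = 4.000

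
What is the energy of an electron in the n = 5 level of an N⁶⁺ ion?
-26.66717 eV

For hydrogen-like ions, the energy levels scale with Z²:
E_n = -13.6057 Z² / n² eV

For N⁶⁺ (Z = 7) at n = 5:
E_5 = -13.6057 × 7² / 5²
E_5 = -13.6057 × 49 / 25
E_5 = -666.6793 / 25
E_5 = -26.66717 eV

The energy is 49 times more negative than hydrogen at the same n due to the stronger nuclear charge.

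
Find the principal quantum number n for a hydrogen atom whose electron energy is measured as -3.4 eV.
n = 2

The exact energy levels follow E_n = -13.6057 eV / n².

The measured value (-3.4 eV) is reported to only 2 significant figures, so we must test candidate n values and see which one matches to that precision.

Candidate energies:
  n = 1:  E = -13.6057/1² = -13.605700 eV
  n = 2:  E = -13.6057/2² = -3.401425 eV  ← matches
  n = 3:  E = -13.6057/3² = -1.511744 eV
  n = 4:  E = -13.6057/4² = -0.850356 eV

Checking against the measurement of -3.4 eV (2 sig figs), only n = 2 agrees:
E_2 = -3.401425 eV, which rounds to -3.4 eV ✓

Therefore n = 2.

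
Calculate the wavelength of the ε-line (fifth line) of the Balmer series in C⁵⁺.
11.02518 nm

The lines of a series are numbered from the longest wavelength (smallest ΔE) outward; the fifth line is the transition from n = n_f + 5 to n_f.
The Balmer series has all transitions ending at n_f = 2.

For C⁵⁺ (Z = 6), the fifth line (ε-line) is the jump from n = 7 to n = 2:
E_7 = -13.6057 × 6² / 7² = -9.9960245 eV
E_2 = -13.6057 × 6² / 2² = -122.4513000 eV
ΔE = E_7 - E_2 = 112.4552755 eV

λ = hc/E = 1239.84 eV·nm / 112.4552755 eV
λ = 11.02518 nm

This is the ε-line of the Balmer series in C⁵⁺.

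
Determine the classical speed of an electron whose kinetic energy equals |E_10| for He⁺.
4.375e+05 m/s (or 0.14595% of c)

The binding energy at n = 10 for He⁺ is:
E_10 = -13.6057 × 2²/10² = -0.5442280 eV
|E_10| = 0.5442280 eV

Convert to Joules:
KE = 0.5442280 eV × (1.602177 × 10⁻¹⁹ J/eV) = 8.71950e-20 J

Using KE = ½mv²:
v = √(2·KE/m_e)
v = √(2 × 8.71950e-20 J / 9.10938 × 10⁻³¹ kg)
v = 4.375e+05 m/s

This is approximately 0.14595% the speed of light.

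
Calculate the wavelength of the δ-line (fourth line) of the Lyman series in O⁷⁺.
1.48318 nm

The lines of a series are numbered from the longest wavelength (smallest ΔE) outward; the fourth line is the transition from n = n_f + 4 to n_f.
The Lyman series has all transitions ending at n_f = 1.

For O⁷⁺ (Z = 8), the fourth line (δ-line) is the jump from n = 5 to n = 1:
E_5 = -13.6057 × 8² / 5² = -34.8305920 eV
E_1 = -13.6057 × 8² / 1² = -870.7648000 eV
ΔE = E_5 - E_1 = 835.9342080 eV

λ = hc/E = 1239.84 eV·nm / 835.9342080 eV
λ = 1.48318 nm

This is the δ-line of the Lyman series in O⁷⁺.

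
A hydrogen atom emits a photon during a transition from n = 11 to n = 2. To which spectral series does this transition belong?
Balmer series

The spectral series in hydrogen are named based on the final (lower) energy level:
- Lyman series: n_final = 1 (ultraviolet)
- Balmer series: n_final = 2 (visible/near-UV)
- Paschen series: n_final = 3 (infrared)
- Brackett series: n_final = 4 (infrared)
- Pfund series: n_final = 5 (far infrared)

Since this transition ends at n = 2, it belongs to the Balmer series.

For reference, this 11 → 2 line has photon energy
ΔE = 13.6057 eV × (1/2² - 1/11²) = 3.288981198 eV,
corresponding to wavelength λ = hc/ΔE = 1239.84 eV·nm / 3.288981198 eV = 376.96780 nm in the visible/near-UV region.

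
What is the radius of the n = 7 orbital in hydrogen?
2.5930 nm (or 25.9297 Å)

The Bohr radius formula is:
r_n = n² a₀ / Z

where a₀ = 0.0529177 nm is the Bohr radius.

For H (Z = 1) at n = 7:
r_7 = 7² × 0.0529177 nm / 1
r_7 = 49 × 0.0529177 nm / 1
r_7 = 2.59297 nm / 1
r_7 = 2.5930 nm

The electron orbits at approximately 2.5930 nm from the nucleus.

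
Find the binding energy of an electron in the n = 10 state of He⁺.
0.54 eV

The ionization energy is the energy needed to remove the electron completely (n → ∞).

For a hydrogen-like ion with Z = 2, E_n = -13.6057 Z² / n² eV.

At n = 10: E_10 = -13.6057 × 2² / 10² = -0.54423 eV
At n = ∞: E_∞ = 0 eV

Ionization energy = E_∞ - E_10 = 0 - (-0.54423) = 0.54423 eV
Ionization energy ≈ 0.54 eV

This is also called the binding energy of the electron in state n = 10.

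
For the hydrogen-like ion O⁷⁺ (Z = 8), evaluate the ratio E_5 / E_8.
2.56

Using E_n = -13.6057 Z² / n² eV with Z = 8:

E_5 = -13.6057 × 8² / 5² = -870.7648 / 25 = -34.83059200 eV
E_8 = -13.6057 × 8² / 8² = -870.7648 / 64 = -13.60570000 eV

The ratio is:
E_5/E_8 = (-34.83059200) / (-13.60570000)
E_5/E_8 = (-870.7648/25) / (-870.7648/64)
E_5/E_8 = 64/25
E_5/E_8 = 2.56
(Note: the Z² factors cancel in the ratio.)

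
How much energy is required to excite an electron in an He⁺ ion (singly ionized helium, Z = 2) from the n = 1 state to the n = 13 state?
54.1008 eV

The energy levels of a hydrogen-like atom are E_n = -13.6057 Z² eV / n².

Energy at n = 1: E_1 = -13.6057 × 2² / 1² = -54.4228000 eV
Energy at n = 13: E_13 = -13.6057 × 2² / 13² = -0.3220284 eV

The excitation energy is the difference:
ΔE = E_13 - E_1
ΔE = -0.3220284 - (-54.4228000)
ΔE = 54.1008 eV

Since this is positive, energy must be absorbed (photon absorption).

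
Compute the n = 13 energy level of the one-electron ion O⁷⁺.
-5.15 eV

For hydrogen-like ions, the energy levels scale with Z²:
E_n = -13.6057 Z² / n² eV

For O⁷⁺ (Z = 8) at n = 13:
E_13 = -13.6057 × 8² / 13²
E_13 = -13.6057 × 64 / 169
E_13 = -870.7648 / 169
E_13 = -5.15 eV

The energy is 64 times more negative than hydrogen at the same n due to the stronger nuclear charge.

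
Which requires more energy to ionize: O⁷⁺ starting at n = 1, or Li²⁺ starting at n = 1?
O⁷⁺ at n = 1 (E = -870.76 eV)

Using E_n = -13.6057 Z² / n² eV:

O⁷⁺ (Z = 8) at n = 1:
E = -13.6057 × 8² / 1² = -13.6057 × 64 / 1 = -870.76480 eV

Li²⁺ (Z = 3) at n = 1:
E = -13.6057 × 3² / 1² = -13.6057 × 9 / 1 = -122.45130 eV

Since -870.76480 eV < -122.45130 eV,
O⁷⁺ at n = 1 is more tightly bound (requires more energy to ionize).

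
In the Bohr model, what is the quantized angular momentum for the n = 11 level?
1.16003e-33 J·s (or 11ℏ)

In the Bohr model, angular momentum is quantized:
L = nℏ

where ℏ = h/(2π) = 1.0545718e-34 J·s

For n = 11:
L = 11 × 1.0545718e-34 J·s
L = 1.16003e-33 J·s

This can also be written as L = 11ℏ.
The angular momentum is an integer multiple of the reduced Planck constant.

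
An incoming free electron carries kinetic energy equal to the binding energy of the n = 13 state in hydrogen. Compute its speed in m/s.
1.68284e+05 m/s (or 0.06% of c)

The binding energy at n = 13 for hydrogen is:
E_13 = -13.6057/13² = -0.0805071006 eV
|E_13| = 0.0805071006 eV

Convert to Joules:
KE = 0.0805071006 eV × (1.602177 × 10⁻¹⁹ J/eV) = 1.2898662e-20 J

Using KE = ½mv²:
v = √(2·KE/m_e)
v = √(2 × 1.2898662e-20 J / 9.10938 × 10⁻³¹ kg)
v = 1.68284e+05 m/s

This is approximately 0.06% the speed of light.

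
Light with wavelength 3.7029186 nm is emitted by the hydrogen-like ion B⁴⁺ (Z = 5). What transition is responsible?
n = 8 → n = 1

First, find the photon energy from the wavelength (hc = 1239.84 eV·nm):
E = hc/λ = 1239.84 eV·nm / 3.7029186 nm = 334.82778 eV

The energy levels of B⁴⁺ satisfy E_n = -13.6057 × 5² / n² eV, so an emission n_i → n_f releases
ΔE = 13.6057 × 5² × (1/n_f² − 1/n_i²) eV.

Setting ΔE equal to the photon energy:
1/n_f² − 1/n_i² = 334.82778 / (13.6057 × 5²) = 0.98437502

Since 1/n_i² must be positive, we need 1/n_f² > 0.98437502, i.e. n_f ≤ 1. For each allowed n_f, solve n_i = (1/n_f² − 0.98437502)^(−1/2) and check whether it is a whole number:
  n_f = 1: 1/n_i² = 1.00000000 − 0.98437502 = 0.01562498 → n_i = 8.000  → integer, n_i = 8 ✓

Only n_f = 1 gives an integer upper level, n_i = 8.

The transition is from n = 8 to n = 1 (emission).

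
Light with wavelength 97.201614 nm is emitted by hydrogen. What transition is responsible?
n = 4 → n = 1

First, find the photon energy from the wavelength (hc = 1239.84 eV·nm):
E = hc/λ = 1239.84 eV·nm / 97.201614 nm = 12.755344 eV

The energy levels of hydrogen satisfy E_n = -13.6057 / n² eV, so an emission n_i → n_f releases
ΔE = 13.6057 × (1/n_f² − 1/n_i²) eV.

Setting ΔE equal to the photon energy:
1/n_f² − 1/n_i² = 12.755344 / 13.6057 = 0.93750002

Since 1/n_i² must be positive, we need 1/n_f² > 0.93750002, i.e. n_f ≤ 1. For each allowed n_f, solve n_i = (1/n_f² − 0.93750002)^(−1/2) and check whether it is a whole number:
  n_f = 1: 1/n_i² = 1.00000000 − 0.93750002 = 0.06249998 → n_i = 4.000  → integer, n_i = 4 ✓

Only n_f = 1 gives an integer upper level, n_i = 4.

The transition is from n = 4 to n = 1 (emission).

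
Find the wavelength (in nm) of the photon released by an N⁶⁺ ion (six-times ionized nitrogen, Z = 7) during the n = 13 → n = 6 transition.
85.07192 nm

First, find the transition energy using E_n = -13.6057 Z² / n² eV:
E_13 = -13.6057 × 7² / 13² = -3.9448479 eV
E_6 = -13.6057 × 7² / 6² = -18.5188694 eV

Photon energy: |ΔE| = |E_6 - E_13| = 14.5740215 eV

Convert to wavelength using E = hc/λ with hc = 1239.84 eV·nm:
λ = hc/E = 1239.84 eV·nm / 14.5740215 eV
λ = 85.07192 nm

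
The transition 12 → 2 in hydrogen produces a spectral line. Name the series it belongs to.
Balmer series

The spectral series in hydrogen are named based on the final (lower) energy level:
- Lyman series: n_final = 1 (ultraviolet)
- Balmer series: n_final = 2 (visible/near-UV)
- Paschen series: n_final = 3 (infrared)
- Brackett series: n_final = 4 (infrared)
- Pfund series: n_final = 5 (far infrared)

Since this transition ends at n = 2, it belongs to the Balmer series.

For reference, this 12 → 2 line has photon energy
ΔE = 13.6057 eV × (1/2² - 1/12²) = 3.306940972 eV,
corresponding to wavelength λ = hc/ΔE = 1239.84 eV·nm / 3.306940972 eV = 374.92051 nm in the visible/near-UV region.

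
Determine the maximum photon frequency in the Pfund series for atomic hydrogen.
1.31594e+14 Hz

The series limit corresponds to the transition from n = ∞ to n = 5.
This is the highest energy (shortest wavelength) transition in the Pfund series.

E_∞ = 0 eV
E_5 = -13.6057 / 5² = -0.544228000 eV

Energy at series limit:
ΔE = E_∞ - E_5 = 0 - (-0.544228000) = 0.544228000 eV
E = 0.544228000 eV × (1.602177 × 10⁻¹⁹ J/eV) = 8.7194958e-20 J
f = E/h = 8.7194958e-20 J / (6.62607 × 10⁻³⁴ J·s) = 1.31594e+14 Hz

This energy equals the ionization energy from the n = 5 state of hydrogen.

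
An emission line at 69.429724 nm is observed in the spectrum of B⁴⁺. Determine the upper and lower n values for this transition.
n = 10 → n = 4

First, find the photon energy from the wavelength (hc = 1239.84 eV·nm):
E = hc/λ = 1239.84 eV·nm / 69.429724 nm = 17.857481 eV

The energy levels of B⁴⁺ satisfy E_n = -13.6057 × 5² / n² eV, so an emission n_i → n_f releases
ΔE = 13.6057 × 5² × (1/n_f² − 1/n_i²) eV.

Setting ΔE equal to the photon energy:
1/n_f² − 1/n_i² = 17.857481 / (13.6057 × 5²) = 0.052499999

Since 1/n_i² must be positive, we need 1/n_f² > 0.052499999, i.e. n_f ≤ 4. For each allowed n_f, solve n_i = (1/n_f² − 0.052499999)^(−1/2) and check whether it is a whole number:
  n_f = 1: 1/n_i² = 1.000000000 − 0.052499999 = 0.947500001 → n_i = 1.027  (not an integer) ✗
  n_f = 2: 1/n_i² = 0.250000000 − 0.052499999 = 0.197500001 → n_i = 2.250  (not an integer) ✗
  n_f = 3: 1/n_i² = 0.111111111 − 0.052499999 = 0.058611112 → n_i = 4.131  (not an integer) ✗
  n_f = 4: 1/n_i² = 0.062500000 − 0.052499999 = 0.010000001 → n_i = 10.000  → integer, n_i = 10 ✓

Only n_f = 4 gives an integer upper level, n_i = 10.

The transition is from n = 10 to n = 4 (emission).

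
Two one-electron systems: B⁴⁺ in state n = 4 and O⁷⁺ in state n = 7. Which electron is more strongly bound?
B⁴⁺ at n = 4 (E = -21.25891 eV)

Using E_n = -13.6057 Z² / n² eV:

B⁴⁺ (Z = 5) at n = 4:
E = -13.6057 × 5² / 4² = -13.6057 × 25 / 16 = -21.25890625 eV

O⁷⁺ (Z = 8) at n = 7:
E = -13.6057 × 8² / 7² = -13.6057 × 64 / 49 = -17.77071020 eV

Since -21.25890625 eV < -17.77071020 eV,
B⁴⁺ at n = 4 is more tightly bound (requires more energy to ionize).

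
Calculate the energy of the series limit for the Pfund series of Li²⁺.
4.89805 eV

The series limit corresponds to the transition from n = ∞ to n = 5.
This is the highest energy (shortest wavelength) transition in the Pfund series.

E_∞ = 0 eV
E_5 = -13.6057 × 3² / 5² = -4.89805 eV

Energy at series limit:
ΔE = E_∞ - E_5 = 0 - (-4.89805) = 4.89805 eV

This energy equals the ionization energy from the n = 5 state of Li²⁺.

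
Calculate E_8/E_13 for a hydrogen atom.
2.640625

Using E_n = -13.6057 Z² / n² eV with Z = 1:

E_8 = -13.6057 / 8² = -13.6057 / 64 = -0.212589062500 eV
E_13 = -13.6057 / 13² = -13.6057 / 169 = -0.080507100592 eV

The ratio is:
E_8/E_13 = (-0.212589062500) / (-0.080507100592)
E_8/E_13 = (-13.6057/64) / (-13.6057/169)
E_8/E_13 = 169/64
E_8/E_13 = 2.640625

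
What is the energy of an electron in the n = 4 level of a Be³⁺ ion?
-13.6057 eV

For hydrogen-like ions, the energy levels scale with Z²:
E_n = -13.6057 Z² / n² eV

For Be³⁺ (Z = 4) at n = 4:
E_4 = -13.6057 × 4² / 4²
E_4 = -13.6057 × 16 / 16
E_4 = -217.6912 / 16
E_4 = -13.6057 eV

The energy is 16 times more negative than hydrogen at the same n due to the stronger nuclear charge.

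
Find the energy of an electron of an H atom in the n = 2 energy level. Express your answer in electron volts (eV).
-3.40 eV

The energy levels of a hydrogen-like atom are given by:
E_n = -13.6057 eV / n²

For n = 2:
E_2 = -13.6057 eV / 2²
E_2 = -13.6057 eV / 4
E_2 = -3.40 eV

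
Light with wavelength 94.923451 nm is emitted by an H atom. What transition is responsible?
n = 5 → n = 1

First, find the photon energy from the wavelength (hc = 1239.84 eV·nm):
E = hc/λ = 1239.84 eV·nm / 94.923451 nm = 13.061472 eV

The energy levels of hydrogen satisfy E_n = -13.6057 / n² eV, so an emission n_i → n_f releases
ΔE = 13.6057 × (1/n_f² − 1/n_i²) eV.

Setting ΔE equal to the photon energy:
1/n_f² − 1/n_i² = 13.061472 / 13.6057 = 0.96000000

Since 1/n_i² must be positive, we need 1/n_f² > 0.96000000, i.e. n_f ≤ 1. For each allowed n_f, solve n_i = (1/n_f² − 0.96000000)^(−1/2) and check whether it is a whole number:
  n_f = 1: 1/n_i² = 1.00000000 − 0.96000000 = 0.04000000 → n_i = 5.000  → integer, n_i = 5 ✓

Only n_f = 1 gives an integer upper level, n_i = 5.

The transition is from n = 5 to n = 1 (emission).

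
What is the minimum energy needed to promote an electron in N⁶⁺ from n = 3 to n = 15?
71.11246 eV

The energy levels of a hydrogen-like atom are E_n = -13.6057 Z² eV / n².

Energy at n = 3: E_3 = -13.6057 × 7² / 3² = -74.07547778 eV
Energy at n = 15: E_15 = -13.6057 × 7² / 15² = -2.96301911 eV

The excitation energy is the difference:
ΔE = E_15 - E_3
ΔE = -2.96301911 - (-74.07547778)
ΔE = 71.11246 eV

Since this is positive, energy must be absorbed (photon absorption).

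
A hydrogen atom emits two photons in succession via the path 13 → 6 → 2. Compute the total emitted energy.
3.32 eV

The energy levels of hydrogen are E_n = -13.6057 / n² eV.

First transition (13 → 6):
ΔE₁ = |E_6 - E_13|
ΔE₁ = |-0.37793611 - (-0.08050710)| = 0.29743 eV

Second transition (6 → 2):
ΔE₂ = |E_2 - E_6|
ΔE₂ = |-3.40142500 - (-0.37793611)| = 3.02349 eV

Total energy released:
E_total = ΔE₁ + ΔE₂ = 0.29743 + 3.02349 = 3.32 eV

Note: This equals the direct transition 13 → 2: 3.32 eV ✓
Energy is conserved regardless of the path taken.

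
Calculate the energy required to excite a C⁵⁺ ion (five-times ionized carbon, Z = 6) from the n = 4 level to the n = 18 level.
29.10 eV

The energy levels of a hydrogen-like atom are E_n = -13.6057 Z² eV / n².

Energy at n = 4: E_4 = -13.6057 × 6² / 4² = -30.61283 eV
Energy at n = 18: E_18 = -13.6057 × 6² / 18² = -1.51174 eV

The excitation energy is the difference:
ΔE = E_18 - E_4
ΔE = -1.51174 - (-30.61283)
ΔE = 29.10 eV

Since this is positive, energy must be absorbed (photon absorption).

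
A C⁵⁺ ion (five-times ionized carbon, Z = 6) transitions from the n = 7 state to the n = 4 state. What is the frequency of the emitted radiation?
4.985e+15 Hz

First, find the transition energy:
E_7 = -13.6057 × 6² / 7² = -9.9960245 eV
E_4 = -13.6057 × 6² / 4² = -30.6128250 eV
|ΔE| = |E_4 - E_7| = 20.6168005 eV

Convert to Joules: E = 20.6168005 eV × (1.602177 × 10⁻¹⁹ J/eV) = 3.30318e-18 J

Using E = hf:
f = E/h = 3.30318e-18 J / (6.62607 × 10⁻³⁴ J·s)
f = 4.985e+15 Hz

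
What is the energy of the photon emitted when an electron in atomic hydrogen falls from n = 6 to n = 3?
1.13381 eV

The energy levels are E_n = -13.6057 eV / n².

Energy at n = 6: E_6 = -13.6057 / 6² = -0.37793611 eV
Energy at n = 3: E_3 = -13.6057 / 3² = -1.51174444 eV

For emission (electron falling to lower state), the photon energy is:
E_photon = E_6 - E_3 = |-0.37793611 - (-1.51174444)|
E_photon = 1.13381 eV

This energy is carried away by the emitted photon.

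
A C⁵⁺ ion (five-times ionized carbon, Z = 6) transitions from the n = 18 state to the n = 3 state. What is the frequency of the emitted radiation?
1.28e+16 Hz

First, find the transition energy:
E_18 = -13.6057 × 6² / 18² = -1.51174 eV
E_3 = -13.6057 × 6² / 3² = -54.42280 eV
|ΔE| = |E_3 - E_18| = 52.91106 eV

Convert to Joules: E = 52.91106 eV × (1.602177 × 10⁻¹⁹ J/eV) = 8.4773e-18 J

Using E = hf:
f = E/h = 8.4773e-18 J / (6.62607 × 10⁻³⁴ J·s)
f = 1.28e+16 Hz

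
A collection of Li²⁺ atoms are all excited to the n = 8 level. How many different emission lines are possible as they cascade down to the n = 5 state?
6

The electron can occupy levels n = 5, 6, ..., 8 during de-excitation — that is m = 8 - 5 + 1 = 4 distinct levels.

The number of distinct spectral lines equals the number of ways to choose 2 of these m levels (each pair gives one possible emission transition):

Number of lines = m(m-1)/2 = 4×3/2 = 6

These correspond to all possible transitions between the 4 levels:
8 → 7, 8 → 6, 8 → 5, 7 → 6, 7 → 5, 6 → 5

Each transition produces a photon with a unique energy (and thus wavelength). This count does not depend on Z.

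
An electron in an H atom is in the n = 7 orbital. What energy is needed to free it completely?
0.277667 eV

The ionization energy is the energy needed to remove the electron completely (n → ∞).

For hydrogen, E_n = -13.6057 eV / n².

At n = 7: E_7 = -13.6057 / 7² = -0.277667347 eV
At n = ∞: E_∞ = 0 eV

Ionization energy = E_∞ - E_7 = 0 - (-0.277667347) = 0.277667347 eV
Ionization energy ≈ 0.277667 eV

This is also called the binding energy of the electron in state n = 7.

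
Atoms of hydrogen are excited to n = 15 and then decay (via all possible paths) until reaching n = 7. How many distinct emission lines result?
36

The electron can occupy levels n = 7, 8, ..., 15 during de-excitation — that is m = 15 - 7 + 1 = 9 distinct levels.

The number of distinct spectral lines equals the number of ways to choose 2 of these m levels (each pair gives one possible emission transition):

Number of lines = m(m-1)/2 = 9×8/2 = 36

These correspond to all possible transitions between the 9 levels:
15 → 14, 15 → 13, 15 → 12, 15 → 11, 15 → 10, 15 → 9, 15 → 8, 15 → 7...

Each transition produces a photon with a unique energy (and thus wavelength). This count does not depend on Z.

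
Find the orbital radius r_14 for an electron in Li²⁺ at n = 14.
3.4573 nm (or 34.5729 Å)

The Bohr radius formula is:
r_n = n² a₀ / Z

where a₀ = 0.0529177 nm is the Bohr radius.

For Li²⁺ (Z = 3) at n = 14:
r_14 = 14² × 0.0529177 nm / 3
r_14 = 196 × 0.0529177 nm / 3
r_14 = 10.37187 nm / 3
r_14 = 3.4573 nm

The electron orbits at approximately 3.4573 nm from the nucleus.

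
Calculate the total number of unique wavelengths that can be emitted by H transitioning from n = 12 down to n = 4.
36

The electron can occupy levels n = 4, 5, ..., 12 during de-excitation — that is m = 12 - 4 + 1 = 9 distinct levels.

The number of distinct spectral lines equals the number of ways to choose 2 of these m levels (each pair gives one possible emission transition):

Number of lines = m(m-1)/2 = 9×8/2 = 36

These correspond to all possible transitions between the 9 levels:
12 → 11, 12 → 10, 12 → 9, 12 → 8, 12 → 7, 12 → 6, 12 → 5, 12 → 4...

Each transition produces a photon with a unique energy (and thus wavelength). This count does not depend on Z.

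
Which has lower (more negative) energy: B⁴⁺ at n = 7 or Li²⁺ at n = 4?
Li²⁺ at n = 4 (E = -7.65321 eV)

Using E_n = -13.6057 Z² / n² eV:

B⁴⁺ (Z = 5) at n = 7:
E = -13.6057 × 5² / 7² = -13.6057 × 25 / 49 = -6.94168367 eV

Li²⁺ (Z = 3) at n = 4:
E = -13.6057 × 3² / 4² = -13.6057 × 9 / 16 = -7.65320625 eV

Since -7.65320625 eV < -6.94168367 eV,
Li²⁺ at n = 4 is more tightly bound (requires more energy to ionize).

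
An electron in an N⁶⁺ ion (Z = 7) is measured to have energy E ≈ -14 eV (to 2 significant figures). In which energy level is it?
n = 7

The exact energy levels follow E_n = -13.6057 Z² / n² eV with Z = 7.

The measured value (-14 eV) is reported to only 2 significant figures, so we must test candidate n values and see which one matches to that precision.

Candidate energies:
  n = 5:  E = -13.6057 × 7² / 5² = -26.667172 eV
  n = 6:  E = -13.6057 × 7² / 6² = -18.518869 eV
  n = 7:  E = -13.6057 × 7² / 7² = -13.605700 eV  ← matches
  n = 8:  E = -13.6057 × 7² / 8² = -10.416864 eV
  n = 9:  E = -13.6057 × 7² / 9² = -8.230609 eV

Checking against the measurement of -14 eV (2 sig figs), only n = 7 agrees:
E_7 = -13.605700 eV, which rounds to -14 eV ✓

Therefore n = 7.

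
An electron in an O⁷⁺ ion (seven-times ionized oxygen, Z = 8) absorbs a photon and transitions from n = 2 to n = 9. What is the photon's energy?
206.941 eV

The energy levels of a hydrogen-like atom are E_n = -13.6057 Z² eV / n².

Energy at n = 2: E_2 = -13.6057 × 8² / 2² = -217.691200 eV
Energy at n = 9: E_9 = -13.6057 × 8² / 9² = -10.750183 eV

The excitation energy is the difference:
ΔE = E_9 - E_2
ΔE = -10.750183 - (-217.691200)
ΔE = 206.941 eV

Since this is positive, energy must be absorbed (photon absorption).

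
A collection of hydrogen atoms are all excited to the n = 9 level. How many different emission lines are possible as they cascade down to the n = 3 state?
21

The electron can occupy levels n = 3, 4, ..., 9 during de-excitation — that is m = 9 - 3 + 1 = 7 distinct levels.

The number of distinct spectral lines equals the number of ways to choose 2 of these m levels (each pair gives one possible emission transition):

Number of lines = m(m-1)/2 = 7×6/2 = 21

These correspond to all possible transitions between the 7 levels:
9 → 8, 9 → 7, 9 → 6, 9 → 5, 9 → 4, 9 → 3, 8 → 7, 8 → 6...

Each transition produces a photon with a unique energy (and thus wavelength). This count does not depend on Z.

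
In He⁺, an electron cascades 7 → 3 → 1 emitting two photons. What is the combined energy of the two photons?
53.3121 eV

The energy levels of He⁺ are E_n = -13.6057 × 2² / n² eV.

First transition (7 → 3):
ΔE₁ = |E_3 - E_7|
ΔE₁ = |-6.0469777778 - (-1.1106693878)| = 4.9363084 eV

Second transition (3 → 1):
ΔE₂ = |E_1 - E_3|
ΔE₂ = |-54.4228000000 - (-6.0469777778)| = 48.3758222 eV

Total energy released:
E_total = ΔE₁ + ΔE₂ = 4.9363084 + 48.3758222 = 53.3121 eV

Note: This equals the direct transition 7 → 1: 53.3121 eV ✓
Energy is conserved regardless of the path taken.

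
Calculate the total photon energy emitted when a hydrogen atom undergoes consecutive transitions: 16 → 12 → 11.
0.059 eV

The energy levels of hydrogen are E_n = -13.6057 / n² eV.

First transition (16 → 12):
ΔE₁ = |E_12 - E_16|
ΔE₁ = |-0.094484028 - (-0.053147266)| = 0.041337 eV

Second transition (12 → 11):
ΔE₂ = |E_11 - E_12|
ΔE₂ = |-0.112443802 - (-0.094484028)| = 0.017960 eV

Total energy released:
E_total = ΔE₁ + ΔE₂ = 0.041337 + 0.017960 = 0.059 eV

Note: This equals the direct transition 16 → 11: 0.059 eV ✓
Energy is conserved regardless of the path taken.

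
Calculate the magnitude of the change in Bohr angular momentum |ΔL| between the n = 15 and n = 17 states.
2.11e-34 J·s (or 2ℏ)

In the Bohr model, L_n = nℏ where ℏ = 1.0546e-34 J·s.

L_17 = 17ℏ = 1.7928e-33 J·s
L_15 = 15ℏ = 1.5819e-33 J·s

ΔL = L_17 - L_15 = (17 - 15)ℏ = 2ℏ
ΔL = 2 × 1.0546e-34 J·s = 2.11e-34 J·s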